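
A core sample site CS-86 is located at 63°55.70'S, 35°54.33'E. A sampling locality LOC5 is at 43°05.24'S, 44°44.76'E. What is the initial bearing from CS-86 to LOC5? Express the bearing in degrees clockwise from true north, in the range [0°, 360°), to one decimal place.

CS-86: φ = -63.92833°, λ = +35.90550°
LOC5: φ = -43.08733°, λ = +44.74600°
Δλ = 8.8405°
y = sin Δλ · cos φ₂ = 0.112238
x = cos φ₁ sin φ₂ − sin φ₁ cos φ₂ cos Δλ = 0.347983
θ = atan2(y, x) = 17.8765° → 17.8765° (mod 360°)

17.9°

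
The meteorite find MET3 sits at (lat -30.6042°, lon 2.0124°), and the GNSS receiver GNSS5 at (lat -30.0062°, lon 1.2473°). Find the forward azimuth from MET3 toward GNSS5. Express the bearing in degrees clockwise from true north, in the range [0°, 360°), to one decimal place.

Δλ = -0.7651°
y = sin Δλ · cos φ₂ = -0.011563
x = cos φ₁ sin φ₂ − sin φ₁ cos φ₂ cos Δλ = 0.010398
θ = atan2(y, x) = -48.0388° → 311.9612° (mod 360°)

312.0°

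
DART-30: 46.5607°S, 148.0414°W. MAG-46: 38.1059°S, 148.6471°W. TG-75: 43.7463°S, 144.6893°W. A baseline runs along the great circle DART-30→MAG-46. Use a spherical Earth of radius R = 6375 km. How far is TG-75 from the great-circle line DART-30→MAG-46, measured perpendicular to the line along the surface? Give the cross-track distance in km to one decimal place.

δ₁₃ = central angle DART-30→TG-75 = 0.064136 rad  (haversine)
θ₁₃ = bearing DART-30→TG-75 = 41.228°,  θ₁₂ = bearing DART-30→MAG-46 = 356.761°
dₓₜ = R·arcsin(sin δ₁₃ · sin(θ₁₃ − θ₁₂)) = 6375·arcsin(0.06409·sin(-315.533°)) = 286.311 km
|dₓₜ| = 286.311 km

286.3 km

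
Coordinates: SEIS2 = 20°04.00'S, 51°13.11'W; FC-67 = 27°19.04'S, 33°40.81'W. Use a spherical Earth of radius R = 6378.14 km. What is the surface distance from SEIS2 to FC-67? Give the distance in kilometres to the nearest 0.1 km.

SEIS2: φ = -20.06667°, λ = -51.21850°
FC-67: φ = -27.31733°, λ = -33.68017°
Δφ = -7.2507°,  Δλ = 17.5383°
a = sin²(Δφ/2) + cos φ₁ cos φ₂ sin²(Δλ/2) = 0.023395
c = 2·arcsin(√a) = 0.307113 rad = 17.5963°
d = R·c = 6378.14 × 0.307113 = 1958.8 km

1958.8 km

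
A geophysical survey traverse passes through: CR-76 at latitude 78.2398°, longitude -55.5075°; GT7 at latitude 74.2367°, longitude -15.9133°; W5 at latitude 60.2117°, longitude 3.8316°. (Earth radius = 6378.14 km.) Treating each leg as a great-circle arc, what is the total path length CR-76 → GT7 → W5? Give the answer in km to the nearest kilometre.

2869 km

CR-76→GT7: c = 0.174247 rad, d = 1111.37 km
GT7→W5: c = 0.275626 rad, d = 1757.98 km
Total = 1111.37 + 1757.98 = 2869.35 km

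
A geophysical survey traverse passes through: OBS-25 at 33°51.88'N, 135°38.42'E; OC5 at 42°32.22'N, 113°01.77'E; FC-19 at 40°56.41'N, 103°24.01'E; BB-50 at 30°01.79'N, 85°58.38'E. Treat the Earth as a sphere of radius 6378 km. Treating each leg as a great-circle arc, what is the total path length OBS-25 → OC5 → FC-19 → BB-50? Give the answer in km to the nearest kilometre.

4997 km

OBS-25: φ = +33.86467°, λ = +135.64033°
OC5: φ = +42.53700°, λ = +113.02950°
FC-19: φ = +40.94017°, λ = +103.40017°
BB-50: φ = +30.02983°, λ = +85.97300°
OBS-25→OC5: c = 0.343626 rad, d = 2191.65 km
OC5→FC-19: c = 0.128390 rad, d = 818.87 km
FC-19→BB-50: c = 0.311401 rad, d = 1986.12 km
Total = 2191.65 + 818.87 + 1986.12 = 4996.63 km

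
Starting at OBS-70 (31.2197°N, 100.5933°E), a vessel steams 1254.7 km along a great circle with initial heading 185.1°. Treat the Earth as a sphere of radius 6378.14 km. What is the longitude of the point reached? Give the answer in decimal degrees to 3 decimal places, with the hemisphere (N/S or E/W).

99.534°E

δ = d/R = 1254.7/6378.14 = 0.196719 rad
φ₂ = arcsin(sin φ₁ cos δ + cos φ₁ sin δ cos θ)
   = arcsin(0.51832·0.98071 + 0.85519·0.19545·-0.99604) = 19.98888°
λ₂ = λ₁ + atan2(sin θ sin δ cos φ₁, cos δ − sin φ₁ sin φ₂) = 99.53393°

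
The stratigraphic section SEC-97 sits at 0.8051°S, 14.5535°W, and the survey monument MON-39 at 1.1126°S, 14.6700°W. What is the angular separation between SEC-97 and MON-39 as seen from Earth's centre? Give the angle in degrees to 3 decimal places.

0.329°

Δφ = -0.3075°,  Δλ = -0.1165°
a = sin²(Δφ/2) + cos φ₁ cos φ₂ sin²(Δλ/2) = 0.000008
c = 2·arcsin(√a) = 0.005739 rad = 0.3288°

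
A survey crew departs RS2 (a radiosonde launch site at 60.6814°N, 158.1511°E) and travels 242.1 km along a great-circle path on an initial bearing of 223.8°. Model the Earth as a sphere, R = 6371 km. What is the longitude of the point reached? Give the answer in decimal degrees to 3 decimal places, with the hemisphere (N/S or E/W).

δ = d/R = 242.1/6371 = 0.038000 rad
φ₂ = arcsin(sin φ₁ cos δ + cos φ₁ sin δ cos θ)
   = arcsin(0.87191·0.99928 + 0.48967·0.03799·-0.72176) = 59.07648°
λ₂ = λ₁ + atan2(sin θ sin δ cos φ₁, cos δ − sin φ₁ sin φ₂) = 155.21806°

155.218°E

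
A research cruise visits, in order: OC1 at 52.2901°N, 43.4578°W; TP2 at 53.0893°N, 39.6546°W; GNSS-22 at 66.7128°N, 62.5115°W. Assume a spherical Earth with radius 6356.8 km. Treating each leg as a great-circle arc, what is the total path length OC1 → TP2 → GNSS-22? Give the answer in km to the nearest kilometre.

OC1→TP2: c = 0.042577 rad, d = 270.65 km
TP2→GNSS-22: c = 0.307078 rad, d = 1952.03 km
Total = 270.65 + 1952.03 = 2222.68 km

2223 km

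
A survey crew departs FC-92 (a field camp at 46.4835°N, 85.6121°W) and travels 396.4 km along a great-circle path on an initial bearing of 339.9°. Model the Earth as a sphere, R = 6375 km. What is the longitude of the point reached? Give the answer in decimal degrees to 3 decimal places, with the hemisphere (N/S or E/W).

87.509°W

δ = d/R = 396.4/6375 = 0.062180 rad
φ₂ = arcsin(sin φ₁ cos δ + cos φ₁ sin δ cos θ)
   = arcsin(0.72518·0.99807 + 0.68856·0.06214·0.93909) = 49.81422°
λ₂ = λ₁ + atan2(sin θ sin δ cos φ₁, cos δ − sin φ₁ sin φ₂) = -87.50865°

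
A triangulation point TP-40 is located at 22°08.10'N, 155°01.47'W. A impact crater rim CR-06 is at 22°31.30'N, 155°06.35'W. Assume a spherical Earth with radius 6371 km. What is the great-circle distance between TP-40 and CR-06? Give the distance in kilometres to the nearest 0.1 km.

TP-40: φ = +22.13500°, λ = -155.02450°
CR-06: φ = +22.52167°, λ = -155.10583°
Δφ = 0.3867°,  Δλ = -0.0813°
a = sin²(Δφ/2) + cos φ₁ cos φ₂ sin²(Δλ/2) = 0.000012
c = 2·arcsin(√a) = 0.006875 rad = 0.3939°
d = R·c = 6371 × 0.006875 = 43.8 km

43.8 km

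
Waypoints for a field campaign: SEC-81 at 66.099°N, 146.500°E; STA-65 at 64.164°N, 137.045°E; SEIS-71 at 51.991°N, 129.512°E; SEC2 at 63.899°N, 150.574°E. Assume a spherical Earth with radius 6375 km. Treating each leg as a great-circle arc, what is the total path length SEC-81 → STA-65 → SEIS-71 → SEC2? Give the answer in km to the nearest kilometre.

SEC-81→STA-65: c = 0.077076 rad, d = 491.36 km
STA-65→SEIS-71: c = 0.223177 rad, d = 1422.75 km
SEIS-71→SEC2: c = 0.282431 rad, d = 1800.50 km
Total = 491.36 + 1422.75 + 1800.50 = 3714.61 km

3715 km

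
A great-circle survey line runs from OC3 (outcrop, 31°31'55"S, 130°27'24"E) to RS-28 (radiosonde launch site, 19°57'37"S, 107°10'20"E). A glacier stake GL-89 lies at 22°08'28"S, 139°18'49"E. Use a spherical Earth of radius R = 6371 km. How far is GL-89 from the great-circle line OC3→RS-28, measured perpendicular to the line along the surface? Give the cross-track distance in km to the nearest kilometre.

OC3: φ = -31.53194°, λ = +130.45667°
RS-28: φ = -19.96028°, λ = +107.17222°
GL-89: φ = -22.14111°, λ = +139.31361°
δ₁₃ = central angle OC3→GL-89 = 0.214024 rad  (haversine)
θ₁₃ = bearing OC3→GL-89 = 42.180°,  θ₁₂ = bearing OC3→RS-28 = 293.371°
dₓₜ = R·arcsin(sin δ₁₃ · sin(θ₁₃ − θ₁₂)) = 6371·arcsin(0.21239·sin(-251.191°)) = 1289.686 km
|dₓₜ| = 1289.686 km

1290 km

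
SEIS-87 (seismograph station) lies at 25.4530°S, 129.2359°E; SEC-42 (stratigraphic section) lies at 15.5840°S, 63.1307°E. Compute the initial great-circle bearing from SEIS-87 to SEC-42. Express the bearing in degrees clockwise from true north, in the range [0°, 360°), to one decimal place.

Δλ = -66.1052°
y = sin Δλ · cos φ₂ = -0.880679
x = cos φ₁ sin φ₂ − sin φ₁ cos φ₂ cos Δλ = -0.074893
θ = atan2(y, x) = -94.8607° → 265.1393° (mod 360°)

265.1°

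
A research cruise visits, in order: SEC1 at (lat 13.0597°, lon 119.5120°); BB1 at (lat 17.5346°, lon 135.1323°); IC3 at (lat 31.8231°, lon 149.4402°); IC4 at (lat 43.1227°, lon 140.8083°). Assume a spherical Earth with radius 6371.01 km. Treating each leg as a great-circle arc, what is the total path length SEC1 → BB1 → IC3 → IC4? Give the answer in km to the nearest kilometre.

5358 km

SEC1→BB1: c = 0.274186 rad, d = 1746.84 km
BB1→IC3: c = 0.336445 rad, d = 2143.49 km
IC3→IC4: c = 0.230329 rad, d = 1467.43 km
Total = 1746.84 + 2143.49 + 1467.43 = 5357.77 km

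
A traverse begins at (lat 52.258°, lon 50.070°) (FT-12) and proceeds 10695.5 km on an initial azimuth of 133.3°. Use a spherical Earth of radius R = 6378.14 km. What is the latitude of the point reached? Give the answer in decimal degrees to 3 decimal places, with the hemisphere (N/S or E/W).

δ = d/R = 10695.5/6378.14 = 1.676900 rad
φ₂ = arcsin(sin φ₁ cos δ + cos φ₁ sin δ cos θ)
   = arcsin(0.79078·-0.10590 + 0.61211·0.99438·-0.68582) = -30.07808°
λ₂ = λ₁ + atan2(sin θ sin δ cos φ₁, cos δ − sin φ₁ sin φ₂) = 106.82066°

30.078°S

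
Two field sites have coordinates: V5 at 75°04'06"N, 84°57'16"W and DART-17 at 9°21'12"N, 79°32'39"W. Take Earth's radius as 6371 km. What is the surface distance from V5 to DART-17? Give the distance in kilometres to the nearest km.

7315 km

V5: φ = +75.06833°, λ = -84.95444°
DART-17: φ = +9.35333°, λ = -79.54417°
Δφ = -65.7150°,  Δλ = 5.4103°
a = sin²(Δφ/2) + cos φ₁ cos φ₂ sin²(Δλ/2) = 0.294928
c = 2·arcsin(√a) = 1.148185 rad = 65.7862°
d = R·c = 6371 × 1.148185 = 7315.1 km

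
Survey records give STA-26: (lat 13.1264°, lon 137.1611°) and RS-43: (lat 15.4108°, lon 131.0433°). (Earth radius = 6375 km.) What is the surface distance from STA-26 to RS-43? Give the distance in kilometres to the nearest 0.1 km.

Δφ = 2.2844°,  Δλ = -6.1178°
a = sin²(Δφ/2) + cos φ₁ cos φ₂ sin²(Δλ/2) = 0.003071
c = 2·arcsin(√a) = 0.110886 rad = 6.3533°
d = R·c = 6375 × 0.110886 = 706.9 km

706.9 km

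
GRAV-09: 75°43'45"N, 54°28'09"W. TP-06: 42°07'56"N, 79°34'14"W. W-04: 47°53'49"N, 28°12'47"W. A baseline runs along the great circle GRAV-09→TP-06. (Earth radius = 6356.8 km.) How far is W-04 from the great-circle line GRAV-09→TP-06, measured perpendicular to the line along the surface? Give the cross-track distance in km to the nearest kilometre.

3084 km

GRAV-09: φ = +75.72917°, λ = -54.46917°
TP-06: φ = +42.13222°, λ = -79.57056°
W-04: φ = +47.89694°, λ = -28.21306°
δ₁₃ = central angle GRAV-09→W-04 = 0.521111 rad  (haversine)
θ₁₃ = bearing GRAV-09→W-04 = 143.432°,  θ₁₂ = bearing GRAV-09→TP-06 = 212.945°
dₓₜ = R·arcsin(sin δ₁₃ · sin(θ₁₃ − θ₁₂)) = 6356.8·arcsin(0.49784·sin(-69.513°)) = -3084.103 km
|dₓₜ| = 3084.103 km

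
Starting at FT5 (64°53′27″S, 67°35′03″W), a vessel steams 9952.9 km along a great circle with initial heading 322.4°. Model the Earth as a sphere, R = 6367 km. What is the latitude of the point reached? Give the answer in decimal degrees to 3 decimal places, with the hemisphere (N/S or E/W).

19.227°N

FT5: φ = -64.89083°, λ = -67.58417°
δ = d/R = 9952.9/6367 = 1.563201 rad
φ₂ = arcsin(sin φ₁ cos δ + cos φ₁ sin δ cos θ)
   = arcsin(-0.90550·0.00760 + 0.42434·0.99997·0.79229) = 19.22728°
λ₂ = λ₁ + atan2(sin θ sin δ cos φ₁, cos δ − sin φ₁ sin φ₂) = -107.83771°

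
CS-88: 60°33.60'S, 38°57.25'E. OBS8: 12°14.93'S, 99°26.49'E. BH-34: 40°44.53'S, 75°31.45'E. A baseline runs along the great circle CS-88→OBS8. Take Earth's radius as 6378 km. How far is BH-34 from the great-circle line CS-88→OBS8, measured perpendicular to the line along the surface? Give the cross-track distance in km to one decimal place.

251.0 km

CS-88: φ = -60.56000°, λ = +38.95417°
OBS8: φ = -12.24883°, λ = +99.44150°
BH-34: φ = -40.74217°, λ = +75.52417°
δ₁₃ = central angle CS-88→BH-34 = 0.520719 rad  (haversine)
θ₁₃ = bearing CS-88→BH-34 = 65.143°,  θ₁₂ = bearing CS-88→OBS8 = 69.678°
dₓₜ = R·arcsin(sin δ₁₃ · sin(θ₁₃ − θ₁₂)) = 6378·arcsin(0.49750·sin(-4.535°)) = -250.967 km
|dₓₜ| = 250.967 km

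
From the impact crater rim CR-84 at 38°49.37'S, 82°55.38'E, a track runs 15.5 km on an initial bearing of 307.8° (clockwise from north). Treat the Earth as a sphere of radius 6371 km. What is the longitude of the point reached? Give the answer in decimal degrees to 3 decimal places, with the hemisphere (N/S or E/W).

82.782°E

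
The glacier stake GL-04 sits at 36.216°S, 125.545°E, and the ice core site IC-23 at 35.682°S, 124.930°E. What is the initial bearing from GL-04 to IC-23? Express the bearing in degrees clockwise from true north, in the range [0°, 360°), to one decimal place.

Δλ = -0.6150°
y = sin Δλ · cos φ₂ = -0.008719
x = cos φ₁ sin φ₂ − sin φ₁ cos φ₂ cos Δλ = 0.009292
θ = atan2(y, x) = -43.1754° → 316.8246° (mod 360°)

316.8°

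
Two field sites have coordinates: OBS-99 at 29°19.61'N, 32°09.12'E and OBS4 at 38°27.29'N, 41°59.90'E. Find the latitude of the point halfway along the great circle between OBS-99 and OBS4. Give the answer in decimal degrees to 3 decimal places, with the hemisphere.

33.989°N

OBS-99: φ = +29.32683°, λ = +32.15200°
OBS4: φ = +38.45483°, λ = +41.99833°
Bx = cos φ₂ cos Δλ = 0.771564,  By = cos φ₂ sin Δλ = 0.133915
φₘ = atan2(sin φ₁ + sin φ₂, √((cos φ₁ + Bx)² + By²)) = 33.98864°
λₘ = λ₁ + atan2(By, cos φ₁ + Bx) = 36.81053°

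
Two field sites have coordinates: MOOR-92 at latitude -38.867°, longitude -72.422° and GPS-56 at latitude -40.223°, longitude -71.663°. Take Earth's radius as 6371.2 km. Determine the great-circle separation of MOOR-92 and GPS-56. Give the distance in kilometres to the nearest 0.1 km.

Δφ = -1.3560°,  Δλ = 0.7590°
a = sin²(Δφ/2) + cos φ₁ cos φ₂ sin²(Δλ/2) = 0.000166
c = 2·arcsin(√a) = 0.025777 rad = 1.4769°
d = R·c = 6371.2 × 0.025777 = 164.2 km

164.2 km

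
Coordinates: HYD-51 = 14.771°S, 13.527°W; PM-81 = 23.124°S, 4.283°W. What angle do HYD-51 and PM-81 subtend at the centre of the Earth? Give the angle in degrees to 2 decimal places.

Δφ = -8.3530°,  Δλ = 9.2440°
a = sin²(Δφ/2) + cos φ₁ cos φ₂ sin²(Δλ/2) = 0.011078
c = 2·arcsin(√a) = 0.210899 rad = 12.0836°

12.08°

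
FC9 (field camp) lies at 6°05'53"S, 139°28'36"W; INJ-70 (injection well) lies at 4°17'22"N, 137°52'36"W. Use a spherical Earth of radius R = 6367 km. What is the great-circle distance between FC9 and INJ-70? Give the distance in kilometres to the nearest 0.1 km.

FC9: φ = -6.09806°, λ = -139.47667°
INJ-70: φ = +4.28944°, λ = -137.87667°
Δφ = 10.3875°,  Δλ = 1.6000°
a = sin²(Δφ/2) + cos φ₁ cos φ₂ sin²(Δλ/2) = 0.008388
c = 2·arcsin(√a) = 0.183428 rad = 10.5096°
d = R·c = 6367 × 0.183428 = 1167.9 km

1167.9 km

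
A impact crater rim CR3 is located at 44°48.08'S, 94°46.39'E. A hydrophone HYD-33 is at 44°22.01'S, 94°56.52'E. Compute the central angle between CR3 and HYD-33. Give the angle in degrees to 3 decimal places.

0.451°

CR3: φ = -44.80133°, λ = +94.77317°
HYD-33: φ = -44.36683°, λ = +94.94200°
Δφ = 0.4345°,  Δλ = 0.1688°
a = sin²(Δφ/2) + cos φ₁ cos φ₂ sin²(Δλ/2) = 0.000015
c = 2·arcsin(√a) = 0.007868 rad = 0.4508°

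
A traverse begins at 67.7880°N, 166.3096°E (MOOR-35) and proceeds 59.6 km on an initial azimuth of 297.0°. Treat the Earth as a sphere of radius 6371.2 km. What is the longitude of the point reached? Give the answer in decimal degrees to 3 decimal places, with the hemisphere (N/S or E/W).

165.033°E

δ = d/R = 59.6/6371.2 = 0.009355 rad
φ₂ = arcsin(sin φ₁ cos δ + cos φ₁ sin δ cos θ)
   = arcsin(0.92579·0.99996 + 0.37803·0.00935·0.45399) = 68.02640°
λ₂ = λ₁ + atan2(sin θ sin δ cos φ₁, cos δ − sin φ₁ sin φ₂) = 165.03322°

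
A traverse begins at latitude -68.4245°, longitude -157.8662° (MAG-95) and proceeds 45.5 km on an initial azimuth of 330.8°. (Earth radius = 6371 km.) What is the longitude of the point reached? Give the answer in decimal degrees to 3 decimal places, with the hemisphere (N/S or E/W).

δ = d/R = 45.5/6371 = 0.007142 rad
φ₂ = arcsin(sin φ₁ cos δ + cos φ₁ sin δ cos θ)
   = arcsin(-0.92993·0.99997 + 0.36773·0.00714·0.87292) = -68.06644°
λ₂ = λ₁ + atan2(sin θ sin δ cos φ₁, cos δ − sin φ₁ sin φ₂) = -158.40064°

158.401°W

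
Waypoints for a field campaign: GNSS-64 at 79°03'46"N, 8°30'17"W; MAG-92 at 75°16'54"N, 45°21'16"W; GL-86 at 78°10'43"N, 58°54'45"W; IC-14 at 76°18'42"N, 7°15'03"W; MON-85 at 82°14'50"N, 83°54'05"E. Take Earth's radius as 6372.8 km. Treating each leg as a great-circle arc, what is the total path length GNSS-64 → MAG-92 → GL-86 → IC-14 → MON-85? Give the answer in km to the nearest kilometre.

GNSS-64: φ = +79.06278°, λ = -8.50472°
MAG-92: φ = +75.28167°, λ = -45.35444°
GL-86: φ = +78.17861°, λ = -58.91250°
IC-14: φ = +76.31167°, λ = -7.25083°
MON-85: φ = +82.24722°, λ = +83.90139°
GNSS-64→MAG-92: c = 0.153824 rad, d = 980.29 km
MAG-92→GL-86: c = 0.073887 rad, d = 470.87 km
GL-86→IC-14: c = 0.194926 rad, d = 1242.22 km
IC-14→MON-85: c = 0.276289 rad, d = 1760.73 km
Total = 980.29 + 470.87 + 1242.22 + 1760.73 = 4454.11 km

4454 km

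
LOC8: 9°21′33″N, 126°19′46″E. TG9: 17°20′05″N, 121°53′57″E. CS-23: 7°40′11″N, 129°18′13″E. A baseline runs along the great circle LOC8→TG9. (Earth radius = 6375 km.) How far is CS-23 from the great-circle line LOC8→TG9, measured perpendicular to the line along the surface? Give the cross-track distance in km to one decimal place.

202.4 km

LOC8: φ = +9.35917°, λ = +126.32944°
TG9: φ = +17.33472°, λ = +121.89917°
CS-23: φ = +7.66972°, λ = +129.30361°
δ₁₃ = central angle LOC8→CS-23 = 0.059201 rad  (haversine)
θ₁₃ = bearing LOC8→CS-23 = 119.645°,  θ₁₂ = bearing LOC8→TG9 = 332.091°
dₓₜ = R·arcsin(sin δ₁₃ · sin(θ₁₃ − θ₁₂)) = 6375·arcsin(0.05917·sin(-212.446°)) = 202.396 km
|dₓₜ| = 202.396 km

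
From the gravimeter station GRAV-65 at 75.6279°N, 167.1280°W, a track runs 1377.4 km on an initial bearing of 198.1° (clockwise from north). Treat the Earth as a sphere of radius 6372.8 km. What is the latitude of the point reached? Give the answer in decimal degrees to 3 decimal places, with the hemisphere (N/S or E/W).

δ = d/R = 1377.4/6372.8 = 0.216137 rad
φ₂ = arcsin(sin φ₁ cos δ + cos φ₁ sin δ cos θ)
   = arcsin(0.96870·0.97673 + 0.24822·0.21446·-0.95052) = 63.58136°
λ₂ = λ₁ + atan2(sin θ sin δ cos φ₁, cos δ − sin φ₁ sin φ₂) = -175.74037°

63.581°N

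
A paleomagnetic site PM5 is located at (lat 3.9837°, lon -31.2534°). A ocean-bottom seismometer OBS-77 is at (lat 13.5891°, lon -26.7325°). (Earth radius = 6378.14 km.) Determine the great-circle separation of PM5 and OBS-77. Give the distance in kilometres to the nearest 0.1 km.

1179.0 km

Δφ = 9.6054°,  Δλ = 4.5209°
a = sin²(Δφ/2) + cos φ₁ cos φ₂ sin²(Δλ/2) = 0.008518
c = 2·arcsin(√a) = 0.184853 rad = 10.5913°
d = R·c = 6378.14 × 0.184853 = 1179.0 km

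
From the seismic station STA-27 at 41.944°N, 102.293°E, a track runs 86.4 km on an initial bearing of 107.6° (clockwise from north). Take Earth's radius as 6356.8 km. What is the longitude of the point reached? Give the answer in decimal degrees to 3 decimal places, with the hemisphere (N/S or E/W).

δ = d/R = 86.4/6356.8 = 0.013592 rad
φ₂ = arcsin(sin φ₁ cos δ + cos φ₁ sin δ cos θ)
   = arcsin(0.66840·0.99991 + 0.74380·0.01359·-0.30237) = 41.70423°
λ₂ = λ₁ + atan2(sin θ sin δ cos φ₁, cos δ − sin φ₁ sin φ₂) = 103.28727°

103.287°E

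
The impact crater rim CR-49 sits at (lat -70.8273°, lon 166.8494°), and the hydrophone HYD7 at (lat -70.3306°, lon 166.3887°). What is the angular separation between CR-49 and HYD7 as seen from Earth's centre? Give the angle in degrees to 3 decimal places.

Δφ = 0.4967°,  Δλ = -0.4607°
a = sin²(Δφ/2) + cos φ₁ cos φ₂ sin²(Δλ/2) = 0.000021
c = 2·arcsin(√a) = 0.009072 rad = 0.5198°

0.520°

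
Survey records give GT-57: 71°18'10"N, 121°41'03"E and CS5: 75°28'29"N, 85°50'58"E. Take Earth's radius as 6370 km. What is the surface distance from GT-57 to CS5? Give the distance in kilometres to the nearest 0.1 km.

1206.0 km

GT-57: φ = +71.30278°, λ = +121.68417°
CS5: φ = +75.47472°, λ = +85.84944°
Δφ = 4.1719°,  Δλ = -35.8347°
a = sin²(Δφ/2) + cos φ₁ cos φ₂ sin²(Δλ/2) = 0.008934
c = 2·arcsin(√a) = 0.189327 rad = 10.8476°
d = R·c = 6370 × 0.189327 = 1206.0 km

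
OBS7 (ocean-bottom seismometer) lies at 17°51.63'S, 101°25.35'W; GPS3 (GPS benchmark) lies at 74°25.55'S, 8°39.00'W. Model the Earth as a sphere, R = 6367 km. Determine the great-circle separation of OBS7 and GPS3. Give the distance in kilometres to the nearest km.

8174 km

OBS7: φ = -17.86050°, λ = -101.42250°
GPS3: φ = -74.42583°, λ = -8.65000°
Δφ = -56.5653°,  Δλ = 92.7725°
a = sin²(Δφ/2) + cos φ₁ cos φ₂ sin²(Δλ/2) = 0.358461
c = 2·arcsin(√a) = 1.283794 rad = 73.5560°
d = R·c = 6367 × 1.283794 = 8173.9 km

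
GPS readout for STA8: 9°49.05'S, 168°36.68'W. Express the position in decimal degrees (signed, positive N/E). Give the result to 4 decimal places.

lat: 9.8175° S → -9.8175°
lon: 168.6113° W → -168.6113°

-9.8175°, -168.6113°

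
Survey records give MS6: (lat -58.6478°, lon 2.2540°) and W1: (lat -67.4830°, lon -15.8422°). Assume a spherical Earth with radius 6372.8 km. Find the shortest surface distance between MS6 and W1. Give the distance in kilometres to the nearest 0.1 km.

1330.7 km

Δφ = -8.8352°,  Δλ = -18.0962°
a = sin²(Δφ/2) + cos φ₁ cos φ₂ sin²(Δλ/2) = 0.010861
c = 2·arcsin(√a) = 0.208809 rad = 11.9639°
d = R·c = 6372.8 × 0.208809 = 1330.7 km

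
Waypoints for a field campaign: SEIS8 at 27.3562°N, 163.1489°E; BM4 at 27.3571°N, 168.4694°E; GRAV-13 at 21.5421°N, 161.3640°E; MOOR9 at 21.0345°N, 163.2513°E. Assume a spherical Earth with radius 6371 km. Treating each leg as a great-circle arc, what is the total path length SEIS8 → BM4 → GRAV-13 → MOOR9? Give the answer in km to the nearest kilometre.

1696 km

SEIS8→BM4: c = 0.082469 rad, d = 525.41 km
BM4→GRAV-13: c = 0.151738 rad, d = 966.72 km
GRAV-13→MOOR9: c = 0.031945 rad, d = 203.52 km
Total = 525.41 + 966.72 + 203.52 = 1695.65 km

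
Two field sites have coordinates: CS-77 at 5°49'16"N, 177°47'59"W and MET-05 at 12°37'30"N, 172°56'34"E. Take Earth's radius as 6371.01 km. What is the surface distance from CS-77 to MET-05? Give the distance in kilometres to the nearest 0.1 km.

CS-77: φ = +5.82111°, λ = -177.79972°
MET-05: φ = +12.62500°, λ = +172.94278°
Δφ = 6.8039°,  Δλ = -9.2575°
a = sin²(Δφ/2) + cos φ₁ cos φ₂ sin²(Δλ/2) = 0.009843
c = 2·arcsin(√a) = 0.198755 rad = 11.3878°
d = R·c = 6371.01 × 0.198755 = 1266.3 km

1266.3 km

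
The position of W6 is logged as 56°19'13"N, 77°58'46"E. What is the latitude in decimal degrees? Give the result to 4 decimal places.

56.3203°N

56° + 19′/60 + 13″/3600 = 56 + 0.31667 + 0.00361 = 56.3203°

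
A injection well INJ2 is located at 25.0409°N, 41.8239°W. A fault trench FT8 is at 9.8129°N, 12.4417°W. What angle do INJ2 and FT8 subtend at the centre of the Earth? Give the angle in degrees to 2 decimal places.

Δφ = -15.2280°,  Δλ = 29.3822°
a = sin²(Δφ/2) + cos φ₁ cos φ₂ sin²(Δλ/2) = 0.074975
c = 2·arcsin(√a) = 0.554715 rad = 31.7828°

31.78°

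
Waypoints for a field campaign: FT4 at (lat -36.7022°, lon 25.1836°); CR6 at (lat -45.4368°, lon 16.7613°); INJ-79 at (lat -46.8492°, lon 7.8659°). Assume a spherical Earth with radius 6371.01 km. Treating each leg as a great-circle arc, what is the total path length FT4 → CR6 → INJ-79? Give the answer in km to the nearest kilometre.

FT4→CR6: c = 0.188240 rad, d = 1199.28 km
CR6→INJ-79: c = 0.110292 rad, d = 702.67 km
Total = 1199.28 + 702.67 = 1901.95 km

1902 km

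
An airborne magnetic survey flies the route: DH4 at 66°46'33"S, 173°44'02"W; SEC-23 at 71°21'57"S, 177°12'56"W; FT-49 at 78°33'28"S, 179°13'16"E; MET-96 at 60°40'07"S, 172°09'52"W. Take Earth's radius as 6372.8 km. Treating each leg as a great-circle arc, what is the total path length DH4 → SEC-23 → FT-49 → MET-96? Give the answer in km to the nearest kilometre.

3347 km

DH4: φ = -66.77583°, λ = -173.73389°
SEC-23: φ = -71.36583°, λ = -177.21556°
FT-49: φ = -78.55778°, λ = +179.22111°
MET-96: φ = -60.66861°, λ = -172.16444°
DH4→SEC-23: c = 0.082966 rad, d = 528.73 km
SEC-23→FT-49: c = 0.126498 rad, d = 806.15 km
FT-49→MET-96: c = 0.315774 rad, d = 2012.37 km
Total = 528.73 + 806.15 + 2012.37 = 3347.24 km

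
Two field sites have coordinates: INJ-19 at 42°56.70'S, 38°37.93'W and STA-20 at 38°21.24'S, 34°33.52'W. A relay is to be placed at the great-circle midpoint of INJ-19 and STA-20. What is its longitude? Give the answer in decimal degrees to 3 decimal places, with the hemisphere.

INJ-19: φ = -42.94500°, λ = -38.63217°
STA-20: φ = -38.35400°, λ = -34.55867°
Bx = cos φ₂ cos Δλ = 0.782211,  By = cos φ₂ sin Δλ = 0.055706
φₘ = atan2(sin φ₁ + sin φ₂, √((cos φ₁ + Bx)² + By²)) = -40.66738°
λₘ = λ₁ + atan2(By, cos φ₁ + Bx) = -36.52529°

36.525°W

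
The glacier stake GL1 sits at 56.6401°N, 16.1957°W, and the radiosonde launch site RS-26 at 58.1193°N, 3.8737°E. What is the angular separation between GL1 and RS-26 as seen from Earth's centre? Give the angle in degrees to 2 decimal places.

10.88°

Δφ = 1.4792°,  Δλ = 20.0694°
a = sin²(Δφ/2) + cos φ₁ cos φ₂ sin²(Δλ/2) = 0.008984
c = 2·arcsin(√a) = 0.189857 rad = 10.8780°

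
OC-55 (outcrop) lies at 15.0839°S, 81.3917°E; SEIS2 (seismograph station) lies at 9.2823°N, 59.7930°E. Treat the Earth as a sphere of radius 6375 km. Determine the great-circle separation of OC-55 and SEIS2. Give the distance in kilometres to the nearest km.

3609 km

Δφ = 24.3662°,  Δλ = -21.5987°
a = sin²(Δφ/2) + cos φ₁ cos φ₂ sin²(Δλ/2) = 0.077991
c = 2·arcsin(√a) = 0.566063 rad = 32.4330°
d = R·c = 6375 × 0.566063 = 3608.7 km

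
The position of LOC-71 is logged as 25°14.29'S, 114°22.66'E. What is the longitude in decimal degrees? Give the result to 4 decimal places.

114.3777°E

114° + 22.66′/60 = 114 + 0.37767 = 114.3777°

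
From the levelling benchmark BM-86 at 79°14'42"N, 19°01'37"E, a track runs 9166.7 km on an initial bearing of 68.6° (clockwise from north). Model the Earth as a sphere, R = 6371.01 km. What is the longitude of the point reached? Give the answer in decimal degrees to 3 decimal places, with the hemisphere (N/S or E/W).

BM-86: φ = +79.24500°, λ = +19.02694°
δ = d/R = 9166.7/6371.01 = 1.438814 rad
φ₂ = arcsin(sin φ₁ cos δ + cos φ₁ sin δ cos θ)
   = arcsin(0.98243·0.13160 + 0.18661·0.99130·0.36488) = 11.34902°
λ₂ = λ₁ + atan2(sin θ sin δ cos φ₁, cos δ − sin φ₁ sin φ₂) = 128.74483°

128.745°E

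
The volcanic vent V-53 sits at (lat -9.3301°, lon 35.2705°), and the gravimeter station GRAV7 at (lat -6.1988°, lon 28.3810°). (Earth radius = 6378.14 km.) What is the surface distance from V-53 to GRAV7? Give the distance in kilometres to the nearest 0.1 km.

835.9 km

Δφ = 3.1313°,  Δλ = -6.8895°
a = sin²(Δφ/2) + cos φ₁ cos φ₂ sin²(Δλ/2) = 0.004288
c = 2·arcsin(√a) = 0.131063 rad = 7.5094°
d = R·c = 6378.14 × 0.131063 = 835.9 km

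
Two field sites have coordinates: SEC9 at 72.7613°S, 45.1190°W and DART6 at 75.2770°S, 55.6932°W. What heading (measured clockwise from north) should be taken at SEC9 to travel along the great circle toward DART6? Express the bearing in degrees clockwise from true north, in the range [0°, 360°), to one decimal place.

Δλ = -10.5742°
y = sin Δλ · cos φ₂ = -0.046638
x = cos φ₁ sin φ₂ − sin φ₁ cos φ₂ cos Δλ = -0.048015
θ = atan2(y, x) = -135.8335° → 224.1665° (mod 360°)

224.2°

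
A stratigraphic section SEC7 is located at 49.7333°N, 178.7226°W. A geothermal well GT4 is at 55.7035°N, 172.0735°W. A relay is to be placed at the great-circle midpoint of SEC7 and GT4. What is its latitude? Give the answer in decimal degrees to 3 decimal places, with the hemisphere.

Bx = cos φ₂ cos Δλ = 0.559686,  By = cos φ₂ sin Δλ = 0.065244
φₘ = atan2(sin φ₁ + sin φ₂, √((cos φ₁ + Bx)² + By²)) = 52.76468°
λₘ = λ₁ + atan2(By, cos φ₁ + Bx) = -175.62603°

52.765°N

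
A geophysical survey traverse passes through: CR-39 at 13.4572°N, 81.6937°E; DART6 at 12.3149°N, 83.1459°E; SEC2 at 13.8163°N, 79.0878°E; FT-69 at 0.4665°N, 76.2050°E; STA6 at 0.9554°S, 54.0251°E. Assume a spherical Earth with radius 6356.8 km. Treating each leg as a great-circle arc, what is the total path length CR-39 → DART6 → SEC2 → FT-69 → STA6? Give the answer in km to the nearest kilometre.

CR-39→DART6: c = 0.031748 rad, d = 201.81 km
DART6→SEC2: c = 0.073800 rad, d = 469.13 km
SEC2→FT-69: c = 0.238262 rad, d = 1514.58 km
FT-69→STA6: c = 0.387893 rad, d = 2465.76 km
Total = 201.81 + 469.13 + 1514.58 + 2465.76 = 4651.28 km

4651 km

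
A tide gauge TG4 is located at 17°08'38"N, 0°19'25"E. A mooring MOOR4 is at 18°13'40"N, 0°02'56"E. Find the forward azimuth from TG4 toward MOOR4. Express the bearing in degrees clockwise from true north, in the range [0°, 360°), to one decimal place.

346.5°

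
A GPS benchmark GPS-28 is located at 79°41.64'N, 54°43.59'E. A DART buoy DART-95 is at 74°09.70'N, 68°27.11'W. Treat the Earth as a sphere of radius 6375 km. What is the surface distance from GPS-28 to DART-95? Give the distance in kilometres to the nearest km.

GPS-28: φ = +79.69400°, λ = +54.72650°
DART-95: φ = +74.16167°, λ = -68.45183°
Δφ = -5.5323°,  Δλ = -123.1783°
a = sin²(Δφ/2) + cos φ₁ cos φ₂ sin²(Δλ/2) = 0.040103
c = 2·arcsin(√a) = 0.403242 rad = 23.1041°
d = R·c = 6375 × 0.403242 = 2570.7 km

2571 km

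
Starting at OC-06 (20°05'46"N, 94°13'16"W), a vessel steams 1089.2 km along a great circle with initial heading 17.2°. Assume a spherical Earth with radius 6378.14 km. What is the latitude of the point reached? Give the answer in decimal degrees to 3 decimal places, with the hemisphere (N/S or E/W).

29.410°N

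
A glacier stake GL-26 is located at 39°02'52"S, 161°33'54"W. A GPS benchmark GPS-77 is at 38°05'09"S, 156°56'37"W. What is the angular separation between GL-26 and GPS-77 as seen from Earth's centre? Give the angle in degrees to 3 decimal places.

3.739°

GL-26: φ = -39.04778°, λ = -161.56500°
GPS-77: φ = -38.08583°, λ = -156.94361°
Δφ = 0.9619°,  Δλ = 4.6214°
a = sin²(Δφ/2) + cos φ₁ cos φ₂ sin²(Δλ/2) = 0.001064
c = 2·arcsin(√a) = 0.065253 rad = 3.7387°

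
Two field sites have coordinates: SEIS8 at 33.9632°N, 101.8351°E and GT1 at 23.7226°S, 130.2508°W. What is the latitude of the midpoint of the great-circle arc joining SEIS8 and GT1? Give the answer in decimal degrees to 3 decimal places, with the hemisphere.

11.478°N

Bx = cos φ₂ cos Δλ = -0.562558,  By = cos φ₂ sin Δλ = 0.722271
φₘ = atan2(sin φ₁ + sin φ₂, √((cos φ₁ + Bx)² + By²)) = 11.47828°
λₘ = λ₁ + atan2(By, cos φ₁ + Bx) = 171.55869°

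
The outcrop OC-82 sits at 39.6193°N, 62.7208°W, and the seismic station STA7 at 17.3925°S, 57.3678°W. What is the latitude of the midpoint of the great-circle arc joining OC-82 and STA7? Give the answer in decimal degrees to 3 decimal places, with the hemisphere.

11.125°N

Bx = cos φ₂ cos Δλ = 0.950118,  By = cos φ₂ sin Δλ = 0.089026
φₘ = atan2(sin φ₁ + sin φ₂, √((cos φ₁ + Bx)² + By²)) = 11.12510°
λₘ = λ₁ + atan2(By, cos φ₁ + Bx) = -59.75856°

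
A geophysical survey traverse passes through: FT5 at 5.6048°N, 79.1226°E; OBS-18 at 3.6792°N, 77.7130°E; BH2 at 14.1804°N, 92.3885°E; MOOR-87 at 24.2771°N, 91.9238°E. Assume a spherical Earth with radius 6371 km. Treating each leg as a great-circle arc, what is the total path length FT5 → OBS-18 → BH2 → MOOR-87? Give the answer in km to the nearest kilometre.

FT5→OBS-18: c = 0.041602 rad, d = 265.05 km
OBS-18→BH2: c = 0.312114 rad, d = 1988.48 km
BH2→MOOR-87: c = 0.176386 rad, d = 1123.76 km
Total = 265.05 + 1988.48 + 1123.76 = 3377.28 km

3377 km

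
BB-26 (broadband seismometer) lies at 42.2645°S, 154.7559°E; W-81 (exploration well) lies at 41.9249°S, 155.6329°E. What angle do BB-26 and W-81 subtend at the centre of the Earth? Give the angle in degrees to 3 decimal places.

Δφ = 0.3396°,  Δλ = 0.8770°
a = sin²(Δφ/2) + cos φ₁ cos φ₂ sin²(Δλ/2) = 0.000041
c = 2·arcsin(√a) = 0.012811 rad = 0.7340°

0.734°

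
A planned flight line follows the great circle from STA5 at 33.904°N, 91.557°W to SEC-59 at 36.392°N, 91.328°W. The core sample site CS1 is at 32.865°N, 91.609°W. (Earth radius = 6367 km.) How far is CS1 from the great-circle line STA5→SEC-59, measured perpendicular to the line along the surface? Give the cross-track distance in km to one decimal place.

3.7 km

δ₁₃ = central angle STA5→CS1 = 0.018150 rad  (haversine)
θ₁₃ = bearing STA5→CS1 = 182.407°,  θ₁₂ = bearing STA5→SEC-59 = 4.238°
dₓₜ = R·arcsin(sin δ₁₃ · sin(θ₁₃ − θ₁₂)) = 6367·arcsin(0.01815·sin(178.169°)) = 3.692 km
|dₓₜ| = 3.692 km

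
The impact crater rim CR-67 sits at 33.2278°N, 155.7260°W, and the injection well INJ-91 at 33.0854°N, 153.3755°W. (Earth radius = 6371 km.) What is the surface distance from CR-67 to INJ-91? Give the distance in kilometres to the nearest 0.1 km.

Δφ = -0.1424°,  Δλ = 2.3505°
a = sin²(Δφ/2) + cos φ₁ cos φ₂ sin²(Δλ/2) = 0.000296
c = 2·arcsin(√a) = 0.034433 rad = 1.9729°
d = R·c = 6371 × 0.034433 = 219.4 km

219.4 km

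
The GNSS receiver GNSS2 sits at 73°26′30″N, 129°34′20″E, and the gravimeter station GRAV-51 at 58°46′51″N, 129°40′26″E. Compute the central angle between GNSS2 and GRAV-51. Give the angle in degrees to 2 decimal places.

GNSS2: φ = +73.44167°, λ = +129.57222°
GRAV-51: φ = +58.78083°, λ = +129.67389°
Δφ = -14.6608°,  Δλ = 0.1017°
a = sin²(Δφ/2) + cos φ₁ cos φ₂ sin²(Δλ/2) = 0.016280
c = 2·arcsin(√a) = 0.255881 rad = 14.6609°

14.66°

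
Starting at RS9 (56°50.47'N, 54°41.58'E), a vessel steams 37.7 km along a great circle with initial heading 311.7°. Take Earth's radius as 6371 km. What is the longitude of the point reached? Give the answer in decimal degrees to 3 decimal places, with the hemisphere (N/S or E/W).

RS9: φ = +56.84117°, λ = +54.69300°
δ = d/R = 37.7/6371 = 0.005917 rad
φ₂ = arcsin(sin φ₁ cos δ + cos φ₁ sin δ cos θ)
   = arcsin(0.83716·0.99998 + 0.54696·0.00592·0.66523) = 57.06585°
λ₂ = λ₁ + atan2(sin θ sin δ cos φ₁, cos δ − sin φ₁ sin φ₂) = 54.22738°

54.227°E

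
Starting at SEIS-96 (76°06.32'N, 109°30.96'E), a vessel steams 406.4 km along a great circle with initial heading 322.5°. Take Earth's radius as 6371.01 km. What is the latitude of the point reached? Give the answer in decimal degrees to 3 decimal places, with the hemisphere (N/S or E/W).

SEIS-96: φ = +76.10533°, λ = +109.51600°
δ = d/R = 406.4/6371.01 = 0.063789 rad
φ₂ = arcsin(sin φ₁ cos δ + cos φ₁ sin δ cos θ)
   = arcsin(0.97074·0.99797 + 0.24014·0.06375·0.79335) = 78.78639°
λ₂ = λ₁ + atan2(sin θ sin δ cos φ₁, cos δ − sin φ₁ sin φ₂) = 98.00537°

78.786°N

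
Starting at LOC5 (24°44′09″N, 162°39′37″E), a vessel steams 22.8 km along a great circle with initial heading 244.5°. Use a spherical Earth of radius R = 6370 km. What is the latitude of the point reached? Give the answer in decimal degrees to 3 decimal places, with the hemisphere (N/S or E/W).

24.647°N

LOC5: φ = +24.73583°, λ = +162.66028°
δ = d/R = 22.8/6370 = 0.003579 rad
φ₂ = arcsin(sin φ₁ cos δ + cos φ₁ sin δ cos θ)
   = arcsin(0.41844·0.99999 + 0.90825·0.00358·-0.43051) = 24.64741°
λ₂ = λ₁ + atan2(sin θ sin δ cos φ₁, cos δ − sin φ₁ sin φ₂) = 162.45662°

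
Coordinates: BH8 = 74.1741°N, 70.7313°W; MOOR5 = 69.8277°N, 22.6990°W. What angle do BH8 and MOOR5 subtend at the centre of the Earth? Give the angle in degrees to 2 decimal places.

Δφ = -4.3464°,  Δλ = 48.0323°
a = sin²(Δφ/2) + cos φ₁ cos φ₂ sin²(Δλ/2) = 0.017016
c = 2·arcsin(√a) = 0.261635 rad = 14.9906°

14.99°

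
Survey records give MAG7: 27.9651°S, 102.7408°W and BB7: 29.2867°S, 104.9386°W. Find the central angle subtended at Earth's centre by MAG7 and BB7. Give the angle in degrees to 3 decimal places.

2.338°

Δφ = -1.3216°,  Δλ = -2.1978°
a = sin²(Δφ/2) + cos φ₁ cos φ₂ sin²(Δλ/2) = 0.000416
c = 2·arcsin(√a) = 0.040812 rad = 2.3383°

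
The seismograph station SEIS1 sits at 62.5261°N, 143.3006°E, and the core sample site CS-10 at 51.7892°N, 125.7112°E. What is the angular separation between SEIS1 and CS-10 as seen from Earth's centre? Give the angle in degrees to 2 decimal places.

14.27°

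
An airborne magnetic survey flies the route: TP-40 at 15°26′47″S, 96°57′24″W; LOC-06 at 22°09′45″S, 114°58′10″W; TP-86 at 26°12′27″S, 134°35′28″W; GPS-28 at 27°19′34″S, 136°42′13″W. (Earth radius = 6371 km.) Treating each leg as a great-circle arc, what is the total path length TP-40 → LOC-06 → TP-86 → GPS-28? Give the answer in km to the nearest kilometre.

TP-40: φ = -15.44639°, λ = -96.95667°
LOC-06: φ = -22.16250°, λ = -114.96944°
TP-86: φ = -26.20750°, λ = -134.59111°
GPS-28: φ = -27.32611°, λ = -136.70361°
TP-40→LOC-06: c = 0.319521 rad, d = 2035.67 km
LOC-06→TP-86: c = 0.319927 rad, d = 2038.26 km
TP-86→GPS-28: c = 0.038272 rad, d = 243.83 km
Total = 2035.67 + 2038.26 + 243.83 = 4317.76 km

4318 km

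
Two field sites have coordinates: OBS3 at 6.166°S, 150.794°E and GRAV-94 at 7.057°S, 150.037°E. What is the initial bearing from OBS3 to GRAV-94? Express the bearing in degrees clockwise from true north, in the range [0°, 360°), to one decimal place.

Δλ = -0.7570°
y = sin Δλ · cos φ₂ = -0.013112
x = cos φ₁ sin φ₂ − sin φ₁ cos φ₂ cos Δλ = -0.015560
θ = atan2(y, x) = -139.8800° → 220.1200° (mod 360°)

220.1°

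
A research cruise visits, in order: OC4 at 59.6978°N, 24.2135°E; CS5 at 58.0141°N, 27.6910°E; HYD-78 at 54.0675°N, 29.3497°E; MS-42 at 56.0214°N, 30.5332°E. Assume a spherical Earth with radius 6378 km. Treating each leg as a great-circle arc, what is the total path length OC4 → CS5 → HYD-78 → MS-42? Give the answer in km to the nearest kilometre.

OC4→CS5: c = 0.042989 rad, d = 274.18 km
CS5→HYD-78: c = 0.070748 rad, d = 451.23 km
HYD-78→MS-42: c = 0.036096 rad, d = 230.22 km
Total = 274.18 + 451.23 + 230.22 = 955.63 km

956 km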